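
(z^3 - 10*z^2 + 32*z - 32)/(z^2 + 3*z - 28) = (z^2 - 6*z + 8)/(z + 7)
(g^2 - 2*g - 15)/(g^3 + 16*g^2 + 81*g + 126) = (g - 5)/(g^2 + 13*g + 42)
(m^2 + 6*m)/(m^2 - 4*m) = (m + 6)/(m - 4)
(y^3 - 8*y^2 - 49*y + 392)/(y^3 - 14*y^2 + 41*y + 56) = (y + 7)/(y + 1)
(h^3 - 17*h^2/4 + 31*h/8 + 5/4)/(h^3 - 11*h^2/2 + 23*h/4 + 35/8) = (4*h^2 - 7*h - 2)/(4*h^2 - 12*h - 7)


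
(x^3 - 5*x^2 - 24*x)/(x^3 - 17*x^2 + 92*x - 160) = x*(x + 3)/(x^2 - 9*x + 20)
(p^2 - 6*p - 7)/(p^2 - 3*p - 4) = (p - 7)/(p - 4)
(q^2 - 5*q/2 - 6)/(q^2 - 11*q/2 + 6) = (2*q + 3)/(2*q - 3)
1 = 1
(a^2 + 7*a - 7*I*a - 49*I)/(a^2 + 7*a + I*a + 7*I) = (a - 7*I)/(a + I)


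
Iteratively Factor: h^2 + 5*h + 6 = (h + 2)*(h + 3)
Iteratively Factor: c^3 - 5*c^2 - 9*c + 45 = (c - 5)*(c^2 - 9) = (c - 5)*(c + 3)*(c - 3)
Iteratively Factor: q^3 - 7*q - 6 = (q - 3)*(q^2 + 3*q + 2) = (q - 3)*(q + 1)*(q + 2)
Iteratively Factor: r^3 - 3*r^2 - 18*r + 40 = (r - 5)*(r^2 + 2*r - 8) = (r - 5)*(r + 4)*(r - 2)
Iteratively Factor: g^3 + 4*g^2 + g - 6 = (g - 1)*(g^2 + 5*g + 6) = (g - 1)*(g + 3)*(g + 2)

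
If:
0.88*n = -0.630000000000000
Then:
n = -0.72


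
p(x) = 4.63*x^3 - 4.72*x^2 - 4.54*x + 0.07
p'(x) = 13.89*x^2 - 9.44*x - 4.54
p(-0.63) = -0.10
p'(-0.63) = 6.92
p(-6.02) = -1153.77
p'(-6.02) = 555.67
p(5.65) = 658.82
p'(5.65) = 385.53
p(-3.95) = -340.99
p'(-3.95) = 249.47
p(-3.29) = -200.96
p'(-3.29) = 176.86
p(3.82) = 171.94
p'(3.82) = 162.09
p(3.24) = 93.29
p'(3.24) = 110.69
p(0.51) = -2.86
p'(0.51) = -5.74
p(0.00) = 0.07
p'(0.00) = -4.54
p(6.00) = 802.99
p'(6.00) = 438.86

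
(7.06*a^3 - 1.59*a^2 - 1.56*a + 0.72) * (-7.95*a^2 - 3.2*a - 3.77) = -56.127*a^5 - 9.9515*a^4 - 9.1262*a^3 + 5.2623*a^2 + 3.5772*a - 2.7144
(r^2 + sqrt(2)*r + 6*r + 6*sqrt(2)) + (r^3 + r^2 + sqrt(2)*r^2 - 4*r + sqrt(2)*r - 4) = r^3 + sqrt(2)*r^2 + 2*r^2 + 2*r + 2*sqrt(2)*r - 4 + 6*sqrt(2)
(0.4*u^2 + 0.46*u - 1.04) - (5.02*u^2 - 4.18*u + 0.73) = -4.62*u^2 + 4.64*u - 1.77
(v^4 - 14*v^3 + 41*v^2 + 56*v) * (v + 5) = v^5 - 9*v^4 - 29*v^3 + 261*v^2 + 280*v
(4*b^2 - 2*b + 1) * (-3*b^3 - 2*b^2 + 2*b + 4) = -12*b^5 - 2*b^4 + 9*b^3 + 10*b^2 - 6*b + 4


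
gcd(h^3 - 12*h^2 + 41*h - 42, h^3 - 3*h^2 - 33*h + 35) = h - 7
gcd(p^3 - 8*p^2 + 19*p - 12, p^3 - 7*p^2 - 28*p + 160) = p - 4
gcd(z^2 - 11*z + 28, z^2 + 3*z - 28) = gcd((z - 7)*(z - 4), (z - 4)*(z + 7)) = z - 4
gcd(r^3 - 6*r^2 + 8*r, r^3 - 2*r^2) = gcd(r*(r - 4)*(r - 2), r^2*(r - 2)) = r^2 - 2*r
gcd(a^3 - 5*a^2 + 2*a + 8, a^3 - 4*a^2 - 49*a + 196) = a - 4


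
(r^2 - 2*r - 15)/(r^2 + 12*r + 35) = (r^2 - 2*r - 15)/(r^2 + 12*r + 35)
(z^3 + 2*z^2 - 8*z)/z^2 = z + 2 - 8/z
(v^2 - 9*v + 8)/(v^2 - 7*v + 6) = (v - 8)/(v - 6)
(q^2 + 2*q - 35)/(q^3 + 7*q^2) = (q - 5)/q^2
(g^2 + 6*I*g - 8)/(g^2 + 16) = (g + 2*I)/(g - 4*I)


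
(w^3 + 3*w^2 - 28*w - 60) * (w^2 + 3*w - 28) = w^5 + 6*w^4 - 47*w^3 - 228*w^2 + 604*w + 1680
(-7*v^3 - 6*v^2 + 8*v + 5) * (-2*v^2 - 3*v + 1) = 14*v^5 + 33*v^4 - 5*v^3 - 40*v^2 - 7*v + 5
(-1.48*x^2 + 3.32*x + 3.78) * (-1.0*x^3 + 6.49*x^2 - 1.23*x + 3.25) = 1.48*x^5 - 12.9252*x^4 + 19.5872*x^3 + 15.6386*x^2 + 6.1406*x + 12.285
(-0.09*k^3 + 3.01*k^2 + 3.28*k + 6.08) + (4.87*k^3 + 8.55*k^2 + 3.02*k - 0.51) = 4.78*k^3 + 11.56*k^2 + 6.3*k + 5.57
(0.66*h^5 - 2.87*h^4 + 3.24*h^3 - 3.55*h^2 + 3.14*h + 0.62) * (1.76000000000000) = 1.1616*h^5 - 5.0512*h^4 + 5.7024*h^3 - 6.248*h^2 + 5.5264*h + 1.0912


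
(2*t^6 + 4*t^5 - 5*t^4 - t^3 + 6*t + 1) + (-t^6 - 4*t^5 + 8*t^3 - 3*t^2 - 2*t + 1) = t^6 - 5*t^4 + 7*t^3 - 3*t^2 + 4*t + 2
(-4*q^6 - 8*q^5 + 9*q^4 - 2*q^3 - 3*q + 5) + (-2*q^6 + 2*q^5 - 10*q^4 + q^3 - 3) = -6*q^6 - 6*q^5 - q^4 - q^3 - 3*q + 2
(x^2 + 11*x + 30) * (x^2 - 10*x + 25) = x^4 + x^3 - 55*x^2 - 25*x + 750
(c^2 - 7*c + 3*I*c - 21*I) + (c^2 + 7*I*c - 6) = 2*c^2 - 7*c + 10*I*c - 6 - 21*I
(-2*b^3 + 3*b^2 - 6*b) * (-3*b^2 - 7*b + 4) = 6*b^5 + 5*b^4 - 11*b^3 + 54*b^2 - 24*b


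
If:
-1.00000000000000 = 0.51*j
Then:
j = -1.96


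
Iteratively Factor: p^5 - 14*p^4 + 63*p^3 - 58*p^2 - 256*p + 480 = (p - 4)*(p^4 - 10*p^3 + 23*p^2 + 34*p - 120) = (p - 4)*(p - 3)*(p^3 - 7*p^2 + 2*p + 40) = (p - 5)*(p - 4)*(p - 3)*(p^2 - 2*p - 8) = (p - 5)*(p - 4)^2*(p - 3)*(p + 2)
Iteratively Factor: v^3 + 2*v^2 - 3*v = (v - 1)*(v^2 + 3*v) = v*(v - 1)*(v + 3)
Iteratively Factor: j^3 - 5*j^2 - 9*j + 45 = (j - 3)*(j^2 - 2*j - 15) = (j - 5)*(j - 3)*(j + 3)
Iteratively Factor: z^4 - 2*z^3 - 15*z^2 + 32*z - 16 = (z - 1)*(z^3 - z^2 - 16*z + 16) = (z - 4)*(z - 1)*(z^2 + 3*z - 4) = (z - 4)*(z - 1)^2*(z + 4)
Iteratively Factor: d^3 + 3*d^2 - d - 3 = (d - 1)*(d^2 + 4*d + 3) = (d - 1)*(d + 3)*(d + 1)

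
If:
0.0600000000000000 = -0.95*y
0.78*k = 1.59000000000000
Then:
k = 2.04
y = -0.06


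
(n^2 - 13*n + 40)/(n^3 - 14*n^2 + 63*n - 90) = (n - 8)/(n^2 - 9*n + 18)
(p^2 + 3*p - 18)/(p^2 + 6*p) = (p - 3)/p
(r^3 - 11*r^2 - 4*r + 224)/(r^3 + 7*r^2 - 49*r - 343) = (r^2 - 4*r - 32)/(r^2 + 14*r + 49)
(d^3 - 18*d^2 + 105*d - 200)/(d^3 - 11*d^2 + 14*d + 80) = (d - 5)/(d + 2)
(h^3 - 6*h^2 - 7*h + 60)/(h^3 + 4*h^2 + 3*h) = (h^2 - 9*h + 20)/(h*(h + 1))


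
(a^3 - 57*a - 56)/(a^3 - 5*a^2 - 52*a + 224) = (a + 1)/(a - 4)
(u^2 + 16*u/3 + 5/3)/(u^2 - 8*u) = (3*u^2 + 16*u + 5)/(3*u*(u - 8))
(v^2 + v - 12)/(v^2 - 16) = (v - 3)/(v - 4)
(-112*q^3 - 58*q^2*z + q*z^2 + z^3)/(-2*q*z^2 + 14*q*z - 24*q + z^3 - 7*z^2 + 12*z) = (112*q^3 + 58*q^2*z - q*z^2 - z^3)/(2*q*z^2 - 14*q*z + 24*q - z^3 + 7*z^2 - 12*z)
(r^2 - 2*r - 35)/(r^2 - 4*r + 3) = (r^2 - 2*r - 35)/(r^2 - 4*r + 3)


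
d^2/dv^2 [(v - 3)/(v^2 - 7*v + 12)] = 2/(v^3 - 12*v^2 + 48*v - 64)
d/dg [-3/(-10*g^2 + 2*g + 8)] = 3*(1 - 10*g)/(2*(-5*g^2 + g + 4)^2)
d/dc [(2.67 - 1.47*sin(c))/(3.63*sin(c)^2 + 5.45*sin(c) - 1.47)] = (5.3361*sin(c)^2 - 19.3842*sin(c) - 12.3906)*cos(c)/(13.1769*sin(c)^4 + 39.567*sin(c)^3 + 19.0303*sin(c)^2 - 16.023*sin(c) + 2.1609)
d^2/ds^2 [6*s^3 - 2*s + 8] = 36*s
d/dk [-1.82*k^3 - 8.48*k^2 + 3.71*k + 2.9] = -5.46*k^2 - 16.96*k + 3.71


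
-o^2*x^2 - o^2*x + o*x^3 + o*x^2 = x*(-o + x)*(o*x + o)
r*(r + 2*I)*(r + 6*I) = r^3 + 8*I*r^2 - 12*r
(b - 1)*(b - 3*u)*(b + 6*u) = b^3 + 3*b^2*u - b^2 - 18*b*u^2 - 3*b*u + 18*u^2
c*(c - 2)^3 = c^4 - 6*c^3 + 12*c^2 - 8*c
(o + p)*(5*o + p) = 5*o^2 + 6*o*p + p^2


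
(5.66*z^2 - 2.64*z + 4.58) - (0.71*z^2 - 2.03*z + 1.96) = 4.95*z^2 - 0.61*z + 2.62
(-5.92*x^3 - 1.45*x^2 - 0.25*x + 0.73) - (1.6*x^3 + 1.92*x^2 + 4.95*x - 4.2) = -7.52*x^3 - 3.37*x^2 - 5.2*x + 4.93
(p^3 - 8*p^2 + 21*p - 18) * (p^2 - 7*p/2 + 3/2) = p^5 - 23*p^4/2 + 101*p^3/2 - 207*p^2/2 + 189*p/2 - 27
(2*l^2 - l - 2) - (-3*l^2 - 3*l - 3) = 5*l^2 + 2*l + 1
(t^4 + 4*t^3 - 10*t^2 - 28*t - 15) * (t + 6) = t^5 + 10*t^4 + 14*t^3 - 88*t^2 - 183*t - 90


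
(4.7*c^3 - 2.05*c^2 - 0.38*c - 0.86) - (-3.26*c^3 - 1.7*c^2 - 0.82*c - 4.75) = 7.96*c^3 - 0.35*c^2 + 0.44*c + 3.89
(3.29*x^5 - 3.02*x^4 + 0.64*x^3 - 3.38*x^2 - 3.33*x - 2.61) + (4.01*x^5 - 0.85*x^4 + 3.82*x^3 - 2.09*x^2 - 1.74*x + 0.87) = 7.3*x^5 - 3.87*x^4 + 4.46*x^3 - 5.47*x^2 - 5.07*x - 1.74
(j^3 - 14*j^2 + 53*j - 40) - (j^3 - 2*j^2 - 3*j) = -12*j^2 + 56*j - 40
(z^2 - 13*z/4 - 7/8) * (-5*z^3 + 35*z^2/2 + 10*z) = -5*z^5 + 135*z^4/4 - 85*z^3/2 - 765*z^2/16 - 35*z/4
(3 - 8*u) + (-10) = -8*u - 7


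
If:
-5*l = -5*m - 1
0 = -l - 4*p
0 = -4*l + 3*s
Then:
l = 3*s/4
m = 3*s/4 - 1/5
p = -3*s/16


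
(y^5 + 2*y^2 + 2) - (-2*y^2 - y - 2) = y^5 + 4*y^2 + y + 4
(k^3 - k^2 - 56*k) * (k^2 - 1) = k^5 - k^4 - 57*k^3 + k^2 + 56*k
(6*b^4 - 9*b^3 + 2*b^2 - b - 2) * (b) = 6*b^5 - 9*b^4 + 2*b^3 - b^2 - 2*b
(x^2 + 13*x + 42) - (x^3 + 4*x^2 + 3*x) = -x^3 - 3*x^2 + 10*x + 42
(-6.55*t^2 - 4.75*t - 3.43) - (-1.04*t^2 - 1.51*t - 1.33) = -5.51*t^2 - 3.24*t - 2.1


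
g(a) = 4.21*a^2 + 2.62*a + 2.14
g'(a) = 8.42*a + 2.62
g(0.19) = 2.79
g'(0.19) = 4.22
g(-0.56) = 1.99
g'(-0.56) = -2.10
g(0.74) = 6.38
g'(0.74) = 8.85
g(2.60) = 37.41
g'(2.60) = 24.51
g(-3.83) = 53.86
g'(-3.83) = -29.63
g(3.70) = 69.47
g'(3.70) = 33.77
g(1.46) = 14.94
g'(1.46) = 14.91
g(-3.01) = 32.40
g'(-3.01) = -22.72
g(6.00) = 169.42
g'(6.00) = 53.14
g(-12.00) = 576.94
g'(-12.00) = -98.42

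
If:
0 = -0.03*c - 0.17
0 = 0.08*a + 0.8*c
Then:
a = 56.67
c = -5.67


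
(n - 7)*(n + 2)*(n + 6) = n^3 + n^2 - 44*n - 84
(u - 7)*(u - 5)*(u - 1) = u^3 - 13*u^2 + 47*u - 35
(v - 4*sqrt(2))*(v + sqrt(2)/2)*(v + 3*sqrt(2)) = v^3 - sqrt(2)*v^2/2 - 25*v - 12*sqrt(2)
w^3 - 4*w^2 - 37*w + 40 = (w - 8)*(w - 1)*(w + 5)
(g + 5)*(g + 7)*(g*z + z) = g^3*z + 13*g^2*z + 47*g*z + 35*z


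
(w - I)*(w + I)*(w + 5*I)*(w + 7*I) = w^4 + 12*I*w^3 - 34*w^2 + 12*I*w - 35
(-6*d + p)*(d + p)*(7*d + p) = -42*d^3 - 41*d^2*p + 2*d*p^2 + p^3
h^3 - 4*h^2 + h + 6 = (h - 3)*(h - 2)*(h + 1)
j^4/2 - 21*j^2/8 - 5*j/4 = j*(j/2 + 1/4)*(j - 5/2)*(j + 2)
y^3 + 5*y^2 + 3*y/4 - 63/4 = (y - 3/2)*(y + 3)*(y + 7/2)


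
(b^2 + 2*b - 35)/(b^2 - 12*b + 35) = (b + 7)/(b - 7)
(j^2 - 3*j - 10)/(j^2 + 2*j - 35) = (j + 2)/(j + 7)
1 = 1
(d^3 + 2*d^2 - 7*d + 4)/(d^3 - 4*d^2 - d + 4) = (d^2 + 3*d - 4)/(d^2 - 3*d - 4)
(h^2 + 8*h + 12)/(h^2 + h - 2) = (h + 6)/(h - 1)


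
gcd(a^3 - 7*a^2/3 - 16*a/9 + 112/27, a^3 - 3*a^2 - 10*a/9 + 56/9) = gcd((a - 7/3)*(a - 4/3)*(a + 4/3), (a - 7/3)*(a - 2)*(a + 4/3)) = a^2 - a - 28/9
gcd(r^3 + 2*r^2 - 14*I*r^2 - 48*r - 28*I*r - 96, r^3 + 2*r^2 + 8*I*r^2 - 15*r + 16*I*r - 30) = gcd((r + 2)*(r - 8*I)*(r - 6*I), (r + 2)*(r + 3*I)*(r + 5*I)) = r + 2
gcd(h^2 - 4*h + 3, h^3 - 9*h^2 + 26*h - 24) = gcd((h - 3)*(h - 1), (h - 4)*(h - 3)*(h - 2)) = h - 3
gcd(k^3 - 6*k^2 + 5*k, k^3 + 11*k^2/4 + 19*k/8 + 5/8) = 1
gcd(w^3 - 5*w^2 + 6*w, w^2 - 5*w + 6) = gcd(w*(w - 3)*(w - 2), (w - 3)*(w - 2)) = w^2 - 5*w + 6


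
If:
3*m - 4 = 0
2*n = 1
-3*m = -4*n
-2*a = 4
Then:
No Solution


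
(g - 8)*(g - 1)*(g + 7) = g^3 - 2*g^2 - 55*g + 56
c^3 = c^3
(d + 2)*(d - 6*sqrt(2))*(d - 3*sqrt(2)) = d^3 - 9*sqrt(2)*d^2 + 2*d^2 - 18*sqrt(2)*d + 36*d + 72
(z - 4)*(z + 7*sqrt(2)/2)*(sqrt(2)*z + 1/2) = sqrt(2)*z^3 - 4*sqrt(2)*z^2 + 15*z^2/2 - 30*z + 7*sqrt(2)*z/4 - 7*sqrt(2)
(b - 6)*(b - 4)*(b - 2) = b^3 - 12*b^2 + 44*b - 48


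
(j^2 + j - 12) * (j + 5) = j^3 + 6*j^2 - 7*j - 60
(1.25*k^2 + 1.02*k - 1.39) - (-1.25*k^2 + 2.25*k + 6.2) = 2.5*k^2 - 1.23*k - 7.59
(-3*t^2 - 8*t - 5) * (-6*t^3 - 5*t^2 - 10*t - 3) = 18*t^5 + 63*t^4 + 100*t^3 + 114*t^2 + 74*t + 15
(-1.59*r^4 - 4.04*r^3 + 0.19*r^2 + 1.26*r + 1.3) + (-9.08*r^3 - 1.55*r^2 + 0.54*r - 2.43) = -1.59*r^4 - 13.12*r^3 - 1.36*r^2 + 1.8*r - 1.13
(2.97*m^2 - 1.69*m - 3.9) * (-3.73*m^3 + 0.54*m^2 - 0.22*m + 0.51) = -11.0781*m^5 + 7.9075*m^4 + 12.981*m^3 - 0.2195*m^2 - 0.00390000000000001*m - 1.989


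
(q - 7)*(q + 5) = q^2 - 2*q - 35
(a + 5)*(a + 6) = a^2 + 11*a + 30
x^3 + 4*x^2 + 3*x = x*(x + 1)*(x + 3)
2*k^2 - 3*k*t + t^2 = (-2*k + t)*(-k + t)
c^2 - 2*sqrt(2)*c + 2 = (c - sqrt(2))^2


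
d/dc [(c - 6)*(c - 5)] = 2*c - 11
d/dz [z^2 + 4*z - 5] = 2*z + 4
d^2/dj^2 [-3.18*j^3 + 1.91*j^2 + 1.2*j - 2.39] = 3.82 - 19.08*j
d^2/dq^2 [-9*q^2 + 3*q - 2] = -18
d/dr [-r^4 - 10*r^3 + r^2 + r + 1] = -4*r^3 - 30*r^2 + 2*r + 1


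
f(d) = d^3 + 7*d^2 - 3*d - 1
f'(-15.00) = 462.00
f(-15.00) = -1756.00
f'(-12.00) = 261.00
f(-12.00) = -685.00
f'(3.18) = 71.86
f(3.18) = 92.40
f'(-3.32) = -16.41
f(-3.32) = 49.52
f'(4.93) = 138.93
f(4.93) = 274.17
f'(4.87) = 136.33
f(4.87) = 265.91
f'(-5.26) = 6.36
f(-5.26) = 62.92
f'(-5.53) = 11.32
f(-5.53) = 60.54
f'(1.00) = 14.00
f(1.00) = 4.00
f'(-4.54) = -4.73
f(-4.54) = 63.32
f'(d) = 3*d^2 + 14*d - 3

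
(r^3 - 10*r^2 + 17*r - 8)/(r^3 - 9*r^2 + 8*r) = (r - 1)/r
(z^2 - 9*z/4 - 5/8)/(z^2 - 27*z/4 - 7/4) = (z - 5/2)/(z - 7)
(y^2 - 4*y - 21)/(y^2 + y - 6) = (y - 7)/(y - 2)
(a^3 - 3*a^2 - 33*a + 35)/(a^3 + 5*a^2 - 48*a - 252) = (a^2 + 4*a - 5)/(a^2 + 12*a + 36)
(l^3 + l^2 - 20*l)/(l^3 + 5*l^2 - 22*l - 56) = l*(l + 5)/(l^2 + 9*l + 14)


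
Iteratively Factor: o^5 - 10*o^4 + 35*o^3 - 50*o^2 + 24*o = (o - 2)*(o^4 - 8*o^3 + 19*o^2 - 12*o) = o*(o - 2)*(o^3 - 8*o^2 + 19*o - 12) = o*(o - 3)*(o - 2)*(o^2 - 5*o + 4) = o*(o - 3)*(o - 2)*(o - 1)*(o - 4)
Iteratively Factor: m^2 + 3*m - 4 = (m - 1)*(m + 4)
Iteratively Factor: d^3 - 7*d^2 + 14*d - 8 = (d - 1)*(d^2 - 6*d + 8) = (d - 2)*(d - 1)*(d - 4)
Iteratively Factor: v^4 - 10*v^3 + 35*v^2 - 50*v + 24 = (v - 4)*(v^3 - 6*v^2 + 11*v - 6) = (v - 4)*(v - 2)*(v^2 - 4*v + 3) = (v - 4)*(v - 3)*(v - 2)*(v - 1)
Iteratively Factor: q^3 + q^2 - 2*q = (q + 2)*(q^2 - q) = (q - 1)*(q + 2)*(q)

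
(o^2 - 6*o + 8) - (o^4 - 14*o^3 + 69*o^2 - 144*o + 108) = -o^4 + 14*o^3 - 68*o^2 + 138*o - 100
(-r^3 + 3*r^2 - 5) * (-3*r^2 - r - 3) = 3*r^5 - 8*r^4 + 6*r^2 + 5*r + 15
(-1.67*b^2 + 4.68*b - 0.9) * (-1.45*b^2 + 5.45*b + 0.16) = 2.4215*b^4 - 15.8875*b^3 + 26.5438*b^2 - 4.1562*b - 0.144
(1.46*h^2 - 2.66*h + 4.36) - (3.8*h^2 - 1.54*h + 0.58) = -2.34*h^2 - 1.12*h + 3.78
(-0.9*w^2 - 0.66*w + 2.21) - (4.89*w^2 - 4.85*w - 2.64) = -5.79*w^2 + 4.19*w + 4.85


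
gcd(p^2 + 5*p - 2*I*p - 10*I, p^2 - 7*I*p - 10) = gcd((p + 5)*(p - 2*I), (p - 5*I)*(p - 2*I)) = p - 2*I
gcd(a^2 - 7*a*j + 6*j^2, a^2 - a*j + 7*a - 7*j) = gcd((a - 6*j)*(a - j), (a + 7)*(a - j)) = a - j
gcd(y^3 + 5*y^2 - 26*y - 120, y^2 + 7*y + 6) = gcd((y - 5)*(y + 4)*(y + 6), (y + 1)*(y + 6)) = y + 6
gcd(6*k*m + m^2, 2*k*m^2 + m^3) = m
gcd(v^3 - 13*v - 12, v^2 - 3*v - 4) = v^2 - 3*v - 4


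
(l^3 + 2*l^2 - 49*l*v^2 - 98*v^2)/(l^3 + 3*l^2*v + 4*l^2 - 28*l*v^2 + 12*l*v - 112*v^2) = (-l^2 + 7*l*v - 2*l + 14*v)/(-l^2 + 4*l*v - 4*l + 16*v)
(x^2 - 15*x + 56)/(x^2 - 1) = (x^2 - 15*x + 56)/(x^2 - 1)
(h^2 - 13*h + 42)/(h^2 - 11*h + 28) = (h - 6)/(h - 4)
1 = 1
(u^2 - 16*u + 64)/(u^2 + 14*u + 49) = (u^2 - 16*u + 64)/(u^2 + 14*u + 49)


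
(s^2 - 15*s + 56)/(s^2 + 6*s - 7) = (s^2 - 15*s + 56)/(s^2 + 6*s - 7)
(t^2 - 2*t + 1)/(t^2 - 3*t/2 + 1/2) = 2*(t - 1)/(2*t - 1)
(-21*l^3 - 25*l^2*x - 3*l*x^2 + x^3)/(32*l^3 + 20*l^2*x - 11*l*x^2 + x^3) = (-21*l^2 - 4*l*x + x^2)/(32*l^2 - 12*l*x + x^2)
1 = 1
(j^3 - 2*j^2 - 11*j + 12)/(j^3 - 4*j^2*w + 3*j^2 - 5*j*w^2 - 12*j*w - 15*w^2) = (-j^2 + 5*j - 4)/(-j^2 + 4*j*w + 5*w^2)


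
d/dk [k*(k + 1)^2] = (k + 1)*(3*k + 1)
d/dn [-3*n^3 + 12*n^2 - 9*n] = -9*n^2 + 24*n - 9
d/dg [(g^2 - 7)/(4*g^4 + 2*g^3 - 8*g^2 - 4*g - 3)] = 2*(-4*g^5 - g^4 + 56*g^3 + 19*g^2 - 59*g - 14)/(16*g^8 + 16*g^7 - 60*g^6 - 64*g^5 + 24*g^4 + 52*g^3 + 64*g^2 + 24*g + 9)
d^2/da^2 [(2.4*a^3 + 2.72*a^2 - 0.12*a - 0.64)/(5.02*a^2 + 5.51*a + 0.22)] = (5.6843418860808e-14*a^5 - 16.0922239999999*a^3 - 97.3376639999999*a^2 - 104.72304*a - 36.893072)/(126.506008*a^6 + 416.562612*a^5 + 473.85537*a^4 + 203.795615*a^3 + 20.76657*a^2 + 0.800052*a + 0.010648)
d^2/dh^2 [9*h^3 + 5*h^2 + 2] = 54*h + 10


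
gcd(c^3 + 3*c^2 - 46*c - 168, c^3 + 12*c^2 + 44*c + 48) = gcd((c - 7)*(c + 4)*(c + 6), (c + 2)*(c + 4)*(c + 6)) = c^2 + 10*c + 24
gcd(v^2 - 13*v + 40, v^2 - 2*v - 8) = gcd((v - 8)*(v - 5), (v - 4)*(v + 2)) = 1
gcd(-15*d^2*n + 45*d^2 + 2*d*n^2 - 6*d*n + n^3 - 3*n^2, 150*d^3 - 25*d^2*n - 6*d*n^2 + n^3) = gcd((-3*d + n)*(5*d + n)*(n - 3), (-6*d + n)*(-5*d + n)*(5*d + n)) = 5*d + n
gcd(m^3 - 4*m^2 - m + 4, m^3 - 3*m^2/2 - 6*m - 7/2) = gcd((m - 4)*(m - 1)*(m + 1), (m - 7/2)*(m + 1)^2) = m + 1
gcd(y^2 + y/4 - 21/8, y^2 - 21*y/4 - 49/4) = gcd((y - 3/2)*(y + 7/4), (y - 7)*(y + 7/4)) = y + 7/4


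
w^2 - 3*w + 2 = (w - 2)*(w - 1)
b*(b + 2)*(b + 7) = b^3 + 9*b^2 + 14*b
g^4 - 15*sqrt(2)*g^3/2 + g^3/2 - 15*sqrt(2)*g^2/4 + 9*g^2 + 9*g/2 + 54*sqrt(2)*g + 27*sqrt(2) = (g + 1/2)*(g - 6*sqrt(2))*(g - 3*sqrt(2))*(g + 3*sqrt(2)/2)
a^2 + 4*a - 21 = (a - 3)*(a + 7)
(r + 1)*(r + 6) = r^2 + 7*r + 6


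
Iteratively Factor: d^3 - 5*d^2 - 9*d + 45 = (d - 3)*(d^2 - 2*d - 15) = (d - 3)*(d + 3)*(d - 5)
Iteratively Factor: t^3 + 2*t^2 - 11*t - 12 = (t + 1)*(t^2 + t - 12) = (t - 3)*(t + 1)*(t + 4)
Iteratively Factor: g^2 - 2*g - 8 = (g + 2)*(g - 4)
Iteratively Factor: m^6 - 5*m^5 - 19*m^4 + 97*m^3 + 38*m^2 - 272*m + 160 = (m + 4)*(m^5 - 9*m^4 + 17*m^3 + 29*m^2 - 78*m + 40) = (m + 2)*(m + 4)*(m^4 - 11*m^3 + 39*m^2 - 49*m + 20) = (m - 5)*(m + 2)*(m + 4)*(m^3 - 6*m^2 + 9*m - 4) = (m - 5)*(m - 1)*(m + 2)*(m + 4)*(m^2 - 5*m + 4) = (m - 5)*(m - 4)*(m - 1)*(m + 2)*(m + 4)*(m - 1)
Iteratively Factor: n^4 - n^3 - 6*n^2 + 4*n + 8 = (n - 2)*(n^3 + n^2 - 4*n - 4) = (n - 2)*(n + 1)*(n^2 - 4) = (n - 2)^2*(n + 1)*(n + 2)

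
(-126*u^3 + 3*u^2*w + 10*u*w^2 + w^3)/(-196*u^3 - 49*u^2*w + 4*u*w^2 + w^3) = (18*u^2 - 3*u*w - w^2)/(28*u^2 + 3*u*w - w^2)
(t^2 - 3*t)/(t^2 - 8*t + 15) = t/(t - 5)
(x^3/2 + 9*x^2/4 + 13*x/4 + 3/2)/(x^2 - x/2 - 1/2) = (2*x^3 + 9*x^2 + 13*x + 6)/(2*(2*x^2 - x - 1))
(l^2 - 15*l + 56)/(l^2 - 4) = (l^2 - 15*l + 56)/(l^2 - 4)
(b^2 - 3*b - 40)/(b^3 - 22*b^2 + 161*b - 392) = (b + 5)/(b^2 - 14*b + 49)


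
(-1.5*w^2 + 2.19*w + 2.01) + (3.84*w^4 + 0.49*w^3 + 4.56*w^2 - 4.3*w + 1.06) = 3.84*w^4 + 0.49*w^3 + 3.06*w^2 - 2.11*w + 3.07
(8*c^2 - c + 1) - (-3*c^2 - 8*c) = 11*c^2 + 7*c + 1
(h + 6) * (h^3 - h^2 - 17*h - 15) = h^4 + 5*h^3 - 23*h^2 - 117*h - 90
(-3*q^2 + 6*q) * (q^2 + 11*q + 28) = -3*q^4 - 27*q^3 - 18*q^2 + 168*q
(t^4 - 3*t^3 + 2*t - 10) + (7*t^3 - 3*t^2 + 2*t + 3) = t^4 + 4*t^3 - 3*t^2 + 4*t - 7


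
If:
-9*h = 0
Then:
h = 0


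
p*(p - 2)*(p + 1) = p^3 - p^2 - 2*p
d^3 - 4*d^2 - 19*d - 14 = (d - 7)*(d + 1)*(d + 2)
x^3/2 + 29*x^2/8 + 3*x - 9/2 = (x/2 + 1)*(x - 3/4)*(x + 6)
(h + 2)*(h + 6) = h^2 + 8*h + 12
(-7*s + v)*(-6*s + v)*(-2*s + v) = -84*s^3 + 68*s^2*v - 15*s*v^2 + v^3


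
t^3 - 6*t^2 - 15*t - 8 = (t - 8)*(t + 1)^2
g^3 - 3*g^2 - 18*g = g*(g - 6)*(g + 3)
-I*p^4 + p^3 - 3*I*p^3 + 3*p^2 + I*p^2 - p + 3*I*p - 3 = (p - 1)*(p + 3)*(p + I)*(-I*p - I)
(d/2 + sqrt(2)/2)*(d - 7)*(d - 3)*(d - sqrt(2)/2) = d^4/2 - 5*d^3 + sqrt(2)*d^3/4 - 5*sqrt(2)*d^2/2 + 10*d^2 + 5*d + 21*sqrt(2)*d/4 - 21/2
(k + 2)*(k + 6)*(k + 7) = k^3 + 15*k^2 + 68*k + 84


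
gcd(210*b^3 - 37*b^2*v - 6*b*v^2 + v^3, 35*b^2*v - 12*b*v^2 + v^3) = 35*b^2 - 12*b*v + v^2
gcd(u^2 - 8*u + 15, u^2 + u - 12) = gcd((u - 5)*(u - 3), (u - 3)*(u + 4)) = u - 3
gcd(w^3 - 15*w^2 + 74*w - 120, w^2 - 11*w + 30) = w^2 - 11*w + 30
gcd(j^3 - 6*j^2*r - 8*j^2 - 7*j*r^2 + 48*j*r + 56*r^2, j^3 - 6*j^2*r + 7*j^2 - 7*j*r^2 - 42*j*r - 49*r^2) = -j^2 + 6*j*r + 7*r^2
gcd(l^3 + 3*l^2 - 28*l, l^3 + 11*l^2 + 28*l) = l^2 + 7*l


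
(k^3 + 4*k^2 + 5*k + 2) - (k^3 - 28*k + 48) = 4*k^2 + 33*k - 46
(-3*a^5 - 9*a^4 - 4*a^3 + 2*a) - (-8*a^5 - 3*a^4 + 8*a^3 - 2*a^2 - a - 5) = 5*a^5 - 6*a^4 - 12*a^3 + 2*a^2 + 3*a + 5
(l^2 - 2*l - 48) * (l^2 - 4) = l^4 - 2*l^3 - 52*l^2 + 8*l + 192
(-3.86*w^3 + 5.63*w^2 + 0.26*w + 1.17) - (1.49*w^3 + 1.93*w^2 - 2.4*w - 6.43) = -5.35*w^3 + 3.7*w^2 + 2.66*w + 7.6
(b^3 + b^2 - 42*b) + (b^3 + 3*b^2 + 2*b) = 2*b^3 + 4*b^2 - 40*b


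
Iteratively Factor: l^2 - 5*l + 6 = (l - 2)*(l - 3)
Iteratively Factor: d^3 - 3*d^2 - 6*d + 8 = (d - 4)*(d^2 + d - 2) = (d - 4)*(d + 2)*(d - 1)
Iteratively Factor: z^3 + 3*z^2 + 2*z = (z + 1)*(z^2 + 2*z) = z*(z + 1)*(z + 2)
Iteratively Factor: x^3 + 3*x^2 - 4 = (x + 2)*(x^2 + x - 2) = (x - 1)*(x + 2)*(x + 2)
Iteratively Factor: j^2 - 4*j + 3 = (j - 1)*(j - 3)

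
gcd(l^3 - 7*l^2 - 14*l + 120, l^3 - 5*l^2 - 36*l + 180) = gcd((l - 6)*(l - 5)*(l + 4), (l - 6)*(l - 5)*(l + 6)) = l^2 - 11*l + 30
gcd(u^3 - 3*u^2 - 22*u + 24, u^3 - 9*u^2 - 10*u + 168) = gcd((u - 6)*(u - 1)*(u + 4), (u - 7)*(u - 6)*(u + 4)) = u^2 - 2*u - 24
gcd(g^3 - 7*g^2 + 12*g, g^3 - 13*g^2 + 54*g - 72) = g^2 - 7*g + 12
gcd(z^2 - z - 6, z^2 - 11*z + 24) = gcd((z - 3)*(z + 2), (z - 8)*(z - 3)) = z - 3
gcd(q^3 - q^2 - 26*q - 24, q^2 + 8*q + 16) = q + 4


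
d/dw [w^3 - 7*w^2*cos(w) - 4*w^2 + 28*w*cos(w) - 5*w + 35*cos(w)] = 7*w^2*sin(w) + 3*w^2 - 28*w*sin(w) - 14*w*cos(w) - 8*w - 35*sin(w) + 28*cos(w) - 5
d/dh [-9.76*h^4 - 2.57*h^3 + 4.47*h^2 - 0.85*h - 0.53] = -39.04*h^3 - 7.71*h^2 + 8.94*h - 0.85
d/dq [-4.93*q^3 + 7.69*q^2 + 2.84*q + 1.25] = -14.79*q^2 + 15.38*q + 2.84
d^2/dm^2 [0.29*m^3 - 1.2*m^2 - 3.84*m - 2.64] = 1.74*m - 2.4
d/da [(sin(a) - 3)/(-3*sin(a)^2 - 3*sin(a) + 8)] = (3*sin(a)^2 - 18*sin(a) - 1)*cos(a)/(3*sin(a)^2 + 3*sin(a) - 8)^2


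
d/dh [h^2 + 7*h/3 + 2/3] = 2*h + 7/3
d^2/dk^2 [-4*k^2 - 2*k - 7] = -8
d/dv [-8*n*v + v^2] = -8*n + 2*v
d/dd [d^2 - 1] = 2*d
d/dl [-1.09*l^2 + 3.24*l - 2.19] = 3.24 - 2.18*l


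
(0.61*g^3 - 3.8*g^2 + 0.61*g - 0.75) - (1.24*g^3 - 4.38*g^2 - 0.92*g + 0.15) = -0.63*g^3 + 0.58*g^2 + 1.53*g - 0.9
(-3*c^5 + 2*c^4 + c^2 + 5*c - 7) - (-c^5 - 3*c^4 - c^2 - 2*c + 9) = -2*c^5 + 5*c^4 + 2*c^2 + 7*c - 16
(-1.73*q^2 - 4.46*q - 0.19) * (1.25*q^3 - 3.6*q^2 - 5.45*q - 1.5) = -2.1625*q^5 + 0.653*q^4 + 25.247*q^3 + 27.586*q^2 + 7.7255*q + 0.285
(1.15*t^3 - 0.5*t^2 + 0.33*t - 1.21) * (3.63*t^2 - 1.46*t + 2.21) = 4.1745*t^5 - 3.494*t^4 + 4.4694*t^3 - 5.9791*t^2 + 2.4959*t - 2.6741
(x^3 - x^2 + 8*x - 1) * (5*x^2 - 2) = 5*x^5 - 5*x^4 + 38*x^3 - 3*x^2 - 16*x + 2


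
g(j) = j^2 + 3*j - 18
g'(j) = 2*j + 3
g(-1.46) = -20.25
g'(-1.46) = 0.08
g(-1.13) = -20.11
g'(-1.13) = 0.74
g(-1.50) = -20.25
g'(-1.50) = 0.00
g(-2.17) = -19.80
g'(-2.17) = -1.34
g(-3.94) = -14.30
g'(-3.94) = -4.88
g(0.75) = -15.19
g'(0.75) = 4.50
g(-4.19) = -13.01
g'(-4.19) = -5.38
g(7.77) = 65.68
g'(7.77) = 18.54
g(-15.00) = 162.00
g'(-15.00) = -27.00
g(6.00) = 36.00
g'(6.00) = 15.00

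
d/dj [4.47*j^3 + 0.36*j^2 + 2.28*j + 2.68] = 13.41*j^2 + 0.72*j + 2.28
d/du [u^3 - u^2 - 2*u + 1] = 3*u^2 - 2*u - 2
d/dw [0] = 0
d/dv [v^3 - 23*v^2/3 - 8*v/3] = 3*v^2 - 46*v/3 - 8/3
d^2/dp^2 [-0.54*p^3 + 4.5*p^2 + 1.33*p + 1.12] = 9.0 - 3.24*p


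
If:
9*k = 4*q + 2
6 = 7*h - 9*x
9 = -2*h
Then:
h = -9/2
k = 4*q/9 + 2/9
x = -25/6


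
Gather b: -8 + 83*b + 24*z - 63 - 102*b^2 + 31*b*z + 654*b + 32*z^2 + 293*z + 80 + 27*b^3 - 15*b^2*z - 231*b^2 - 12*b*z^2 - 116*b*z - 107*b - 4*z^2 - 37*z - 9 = 27*b^3 + b^2*(-15*z - 333) + b*(-12*z^2 - 85*z + 630) + 28*z^2 + 280*z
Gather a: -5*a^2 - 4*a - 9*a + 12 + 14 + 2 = -5*a^2 - 13*a + 28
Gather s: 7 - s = 7 - s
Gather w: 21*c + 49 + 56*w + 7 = 21*c + 56*w + 56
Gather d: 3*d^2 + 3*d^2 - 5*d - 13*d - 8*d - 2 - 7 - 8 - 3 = 6*d^2 - 26*d - 20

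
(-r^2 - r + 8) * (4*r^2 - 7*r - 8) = -4*r^4 + 3*r^3 + 47*r^2 - 48*r - 64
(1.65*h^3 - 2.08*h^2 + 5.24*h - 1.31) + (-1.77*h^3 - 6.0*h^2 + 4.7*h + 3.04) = -0.12*h^3 - 8.08*h^2 + 9.94*h + 1.73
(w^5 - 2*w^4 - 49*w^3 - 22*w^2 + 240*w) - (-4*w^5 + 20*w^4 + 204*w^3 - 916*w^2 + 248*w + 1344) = 5*w^5 - 22*w^4 - 253*w^3 + 894*w^2 - 8*w - 1344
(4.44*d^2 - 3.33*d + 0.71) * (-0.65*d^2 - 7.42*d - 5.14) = -2.886*d^4 - 30.7803*d^3 + 1.4255*d^2 + 11.848*d - 3.6494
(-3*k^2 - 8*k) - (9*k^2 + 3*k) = -12*k^2 - 11*k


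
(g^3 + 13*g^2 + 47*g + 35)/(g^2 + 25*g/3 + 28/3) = 3*(g^2 + 6*g + 5)/(3*g + 4)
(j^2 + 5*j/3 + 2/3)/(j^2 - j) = (3*j^2 + 5*j + 2)/(3*j*(j - 1))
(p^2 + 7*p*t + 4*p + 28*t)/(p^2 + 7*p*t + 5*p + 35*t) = (p + 4)/(p + 5)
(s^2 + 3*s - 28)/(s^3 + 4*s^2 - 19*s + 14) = (s - 4)/(s^2 - 3*s + 2)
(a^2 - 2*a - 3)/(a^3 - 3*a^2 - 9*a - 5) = (a - 3)/(a^2 - 4*a - 5)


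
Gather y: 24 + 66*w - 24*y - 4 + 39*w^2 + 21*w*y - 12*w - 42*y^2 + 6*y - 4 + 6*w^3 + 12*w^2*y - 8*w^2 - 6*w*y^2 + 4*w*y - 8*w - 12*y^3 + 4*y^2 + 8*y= 6*w^3 + 31*w^2 + 46*w - 12*y^3 + y^2*(-6*w - 38) + y*(12*w^2 + 25*w - 10) + 16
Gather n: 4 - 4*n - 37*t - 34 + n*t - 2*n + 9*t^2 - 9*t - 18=n*(t - 6) + 9*t^2 - 46*t - 48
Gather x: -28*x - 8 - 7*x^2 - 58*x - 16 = -7*x^2 - 86*x - 24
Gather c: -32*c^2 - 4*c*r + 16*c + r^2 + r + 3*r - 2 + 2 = -32*c^2 + c*(16 - 4*r) + r^2 + 4*r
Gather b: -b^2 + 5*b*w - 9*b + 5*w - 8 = -b^2 + b*(5*w - 9) + 5*w - 8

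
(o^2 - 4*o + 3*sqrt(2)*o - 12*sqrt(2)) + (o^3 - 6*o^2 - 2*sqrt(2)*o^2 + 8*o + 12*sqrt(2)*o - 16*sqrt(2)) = o^3 - 5*o^2 - 2*sqrt(2)*o^2 + 4*o + 15*sqrt(2)*o - 28*sqrt(2)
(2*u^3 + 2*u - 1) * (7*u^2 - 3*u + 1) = 14*u^5 - 6*u^4 + 16*u^3 - 13*u^2 + 5*u - 1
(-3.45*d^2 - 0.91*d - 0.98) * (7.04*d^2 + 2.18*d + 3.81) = -24.288*d^4 - 13.9274*d^3 - 22.0275*d^2 - 5.6035*d - 3.7338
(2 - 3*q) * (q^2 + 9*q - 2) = -3*q^3 - 25*q^2 + 24*q - 4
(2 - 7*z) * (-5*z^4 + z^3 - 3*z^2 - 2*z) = 35*z^5 - 17*z^4 + 23*z^3 + 8*z^2 - 4*z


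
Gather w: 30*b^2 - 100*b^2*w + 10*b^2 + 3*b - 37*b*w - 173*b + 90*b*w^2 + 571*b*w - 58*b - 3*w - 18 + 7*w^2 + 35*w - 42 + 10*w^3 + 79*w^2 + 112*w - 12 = 40*b^2 - 228*b + 10*w^3 + w^2*(90*b + 86) + w*(-100*b^2 + 534*b + 144) - 72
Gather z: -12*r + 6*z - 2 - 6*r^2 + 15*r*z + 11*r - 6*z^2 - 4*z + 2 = -6*r^2 - r - 6*z^2 + z*(15*r + 2)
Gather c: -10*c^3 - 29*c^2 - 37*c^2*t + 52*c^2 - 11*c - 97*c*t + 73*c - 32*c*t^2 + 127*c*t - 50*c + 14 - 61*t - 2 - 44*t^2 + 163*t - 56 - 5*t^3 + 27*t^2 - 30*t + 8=-10*c^3 + c^2*(23 - 37*t) + c*(-32*t^2 + 30*t + 12) - 5*t^3 - 17*t^2 + 72*t - 36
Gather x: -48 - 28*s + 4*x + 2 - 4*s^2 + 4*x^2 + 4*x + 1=-4*s^2 - 28*s + 4*x^2 + 8*x - 45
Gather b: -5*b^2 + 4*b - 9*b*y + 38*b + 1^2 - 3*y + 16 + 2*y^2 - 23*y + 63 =-5*b^2 + b*(42 - 9*y) + 2*y^2 - 26*y + 80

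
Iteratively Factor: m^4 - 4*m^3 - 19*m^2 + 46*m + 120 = (m + 3)*(m^3 - 7*m^2 + 2*m + 40) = (m - 5)*(m + 3)*(m^2 - 2*m - 8) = (m - 5)*(m - 4)*(m + 3)*(m + 2)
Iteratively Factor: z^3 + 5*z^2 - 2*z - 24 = (z + 3)*(z^2 + 2*z - 8) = (z + 3)*(z + 4)*(z - 2)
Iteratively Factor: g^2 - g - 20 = (g - 5)*(g + 4)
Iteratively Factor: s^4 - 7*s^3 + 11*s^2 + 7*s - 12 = (s + 1)*(s^3 - 8*s^2 + 19*s - 12) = (s - 1)*(s + 1)*(s^2 - 7*s + 12) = (s - 3)*(s - 1)*(s + 1)*(s - 4)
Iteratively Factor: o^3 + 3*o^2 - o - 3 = (o + 3)*(o^2 - 1) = (o + 1)*(o + 3)*(o - 1)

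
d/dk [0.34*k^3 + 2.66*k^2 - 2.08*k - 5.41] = 1.02*k^2 + 5.32*k - 2.08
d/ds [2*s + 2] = 2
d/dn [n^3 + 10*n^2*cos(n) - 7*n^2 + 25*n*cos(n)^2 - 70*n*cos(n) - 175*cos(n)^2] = -10*n^2*sin(n) + 3*n^2 + 70*n*sin(n) - 25*n*sin(2*n) + 20*n*cos(n) - 14*n + 175*sin(2*n) + 25*cos(n)^2 - 70*cos(n)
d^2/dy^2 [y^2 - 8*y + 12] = 2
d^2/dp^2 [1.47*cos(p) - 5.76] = -1.47*cos(p)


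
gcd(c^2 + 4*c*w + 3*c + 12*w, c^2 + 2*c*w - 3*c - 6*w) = 1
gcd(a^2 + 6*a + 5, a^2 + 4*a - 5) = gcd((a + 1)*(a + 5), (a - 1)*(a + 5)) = a + 5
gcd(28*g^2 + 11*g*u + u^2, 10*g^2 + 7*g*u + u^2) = 1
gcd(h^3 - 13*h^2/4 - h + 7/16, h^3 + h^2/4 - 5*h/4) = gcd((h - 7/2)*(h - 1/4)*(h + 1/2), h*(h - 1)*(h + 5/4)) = 1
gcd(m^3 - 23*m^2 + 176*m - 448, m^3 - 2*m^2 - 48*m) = m - 8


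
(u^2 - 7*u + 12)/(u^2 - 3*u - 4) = (u - 3)/(u + 1)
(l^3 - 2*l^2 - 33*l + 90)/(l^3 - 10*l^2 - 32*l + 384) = (l^2 - 8*l + 15)/(l^2 - 16*l + 64)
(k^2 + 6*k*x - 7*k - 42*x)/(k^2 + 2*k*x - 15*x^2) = (k^2 + 6*k*x - 7*k - 42*x)/(k^2 + 2*k*x - 15*x^2)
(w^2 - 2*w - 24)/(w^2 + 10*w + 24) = (w - 6)/(w + 6)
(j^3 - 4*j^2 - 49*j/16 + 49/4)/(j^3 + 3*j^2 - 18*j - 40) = (j^2 - 49/16)/(j^2 + 7*j + 10)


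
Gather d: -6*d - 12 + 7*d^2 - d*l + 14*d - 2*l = 7*d^2 + d*(8 - l) - 2*l - 12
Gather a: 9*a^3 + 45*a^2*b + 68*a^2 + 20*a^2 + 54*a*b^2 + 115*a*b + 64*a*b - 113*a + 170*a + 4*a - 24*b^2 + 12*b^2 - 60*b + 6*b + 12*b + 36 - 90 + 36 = 9*a^3 + a^2*(45*b + 88) + a*(54*b^2 + 179*b + 61) - 12*b^2 - 42*b - 18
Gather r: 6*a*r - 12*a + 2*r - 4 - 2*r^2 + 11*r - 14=-12*a - 2*r^2 + r*(6*a + 13) - 18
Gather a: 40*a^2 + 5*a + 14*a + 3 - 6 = 40*a^2 + 19*a - 3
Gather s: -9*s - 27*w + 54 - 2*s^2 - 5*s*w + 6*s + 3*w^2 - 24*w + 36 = -2*s^2 + s*(-5*w - 3) + 3*w^2 - 51*w + 90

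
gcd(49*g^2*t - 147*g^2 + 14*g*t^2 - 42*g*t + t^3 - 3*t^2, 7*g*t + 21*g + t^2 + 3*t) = 7*g + t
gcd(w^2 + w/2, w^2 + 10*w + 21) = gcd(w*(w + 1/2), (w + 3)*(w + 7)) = 1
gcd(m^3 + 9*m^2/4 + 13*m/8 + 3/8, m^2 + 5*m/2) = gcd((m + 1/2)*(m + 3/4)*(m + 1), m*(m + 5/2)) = 1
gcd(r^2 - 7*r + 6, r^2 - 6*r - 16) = 1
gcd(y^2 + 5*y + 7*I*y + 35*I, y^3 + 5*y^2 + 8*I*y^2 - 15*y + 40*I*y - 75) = y + 5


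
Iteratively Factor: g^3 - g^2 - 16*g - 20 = (g - 5)*(g^2 + 4*g + 4) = (g - 5)*(g + 2)*(g + 2)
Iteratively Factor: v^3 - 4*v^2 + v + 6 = (v - 2)*(v^2 - 2*v - 3) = (v - 3)*(v - 2)*(v + 1)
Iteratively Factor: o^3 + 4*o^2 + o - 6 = (o - 1)*(o^2 + 5*o + 6) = (o - 1)*(o + 2)*(o + 3)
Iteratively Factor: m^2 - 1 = (m - 1)*(m + 1)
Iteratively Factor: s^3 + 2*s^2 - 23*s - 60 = (s + 4)*(s^2 - 2*s - 15) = (s + 3)*(s + 4)*(s - 5)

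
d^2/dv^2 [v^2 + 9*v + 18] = 2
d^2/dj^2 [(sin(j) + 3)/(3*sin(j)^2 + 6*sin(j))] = (-sin(j)^2 - 10*sin(j) - 16 + 6/sin(j) + 36/sin(j)^2 + 24/sin(j)^3)/(3*(sin(j) + 2)^3)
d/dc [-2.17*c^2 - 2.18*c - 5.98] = -4.34*c - 2.18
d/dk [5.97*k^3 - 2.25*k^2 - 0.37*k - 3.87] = 17.91*k^2 - 4.5*k - 0.37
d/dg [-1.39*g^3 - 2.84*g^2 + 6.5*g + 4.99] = -4.17*g^2 - 5.68*g + 6.5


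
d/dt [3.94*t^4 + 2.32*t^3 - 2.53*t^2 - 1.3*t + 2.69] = 15.76*t^3 + 6.96*t^2 - 5.06*t - 1.3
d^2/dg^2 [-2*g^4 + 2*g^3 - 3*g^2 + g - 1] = -24*g^2 + 12*g - 6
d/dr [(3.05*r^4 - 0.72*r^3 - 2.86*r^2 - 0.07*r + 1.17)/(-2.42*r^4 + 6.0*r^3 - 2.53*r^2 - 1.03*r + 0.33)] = (16.5576*r^6 - 29.2754*r^5 + 9.0489*r^4 + 17.6748*r^3 - 19.0041*r^2 + 4.0326*r + 1.182)/(5.8564*r^8 - 29.04*r^7 + 48.2452*r^6 - 25.3748*r^5 - 7.5563*r^4 + 9.1718*r^3 - 0.6089*r^2 - 0.6798*r + 0.1089)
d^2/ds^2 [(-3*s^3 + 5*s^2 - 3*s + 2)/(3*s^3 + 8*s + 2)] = 2*(45*s^6 + 135*s^5 - 144*s^4 - 330*s^3 + 108*s^2 - 72*s + 196)/(27*s^9 + 216*s^7 + 54*s^6 + 576*s^5 + 288*s^4 + 548*s^3 + 384*s^2 + 96*s + 8)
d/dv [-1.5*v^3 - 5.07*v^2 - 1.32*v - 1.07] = -4.5*v^2 - 10.14*v - 1.32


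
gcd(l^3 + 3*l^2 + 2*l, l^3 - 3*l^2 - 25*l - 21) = l + 1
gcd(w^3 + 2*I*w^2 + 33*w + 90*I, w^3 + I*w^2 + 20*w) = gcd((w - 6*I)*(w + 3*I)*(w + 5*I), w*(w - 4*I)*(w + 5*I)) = w + 5*I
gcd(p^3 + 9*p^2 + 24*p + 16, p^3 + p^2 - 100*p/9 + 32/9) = p + 4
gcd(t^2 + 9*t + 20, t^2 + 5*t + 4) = t + 4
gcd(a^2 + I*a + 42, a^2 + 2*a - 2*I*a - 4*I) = 1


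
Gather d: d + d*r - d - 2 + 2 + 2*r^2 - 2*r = d*r + 2*r^2 - 2*r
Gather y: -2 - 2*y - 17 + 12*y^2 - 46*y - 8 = 12*y^2 - 48*y - 27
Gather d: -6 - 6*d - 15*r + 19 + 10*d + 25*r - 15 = 4*d + 10*r - 2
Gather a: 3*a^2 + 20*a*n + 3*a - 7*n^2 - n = 3*a^2 + a*(20*n + 3) - 7*n^2 - n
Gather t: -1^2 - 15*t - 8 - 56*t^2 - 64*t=-56*t^2 - 79*t - 9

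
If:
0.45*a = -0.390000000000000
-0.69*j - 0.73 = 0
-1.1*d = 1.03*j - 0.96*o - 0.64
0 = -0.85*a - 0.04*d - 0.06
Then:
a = -0.87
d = 16.92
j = -1.06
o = 17.58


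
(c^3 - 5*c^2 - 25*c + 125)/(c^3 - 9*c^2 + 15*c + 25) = (c + 5)/(c + 1)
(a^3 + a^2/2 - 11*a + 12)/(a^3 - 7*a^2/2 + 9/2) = (a^2 + 2*a - 8)/(a^2 - 2*a - 3)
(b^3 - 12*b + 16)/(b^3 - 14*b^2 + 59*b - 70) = (b^2 + 2*b - 8)/(b^2 - 12*b + 35)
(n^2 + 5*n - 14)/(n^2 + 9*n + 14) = (n - 2)/(n + 2)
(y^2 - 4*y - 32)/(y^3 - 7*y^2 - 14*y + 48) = (y + 4)/(y^2 + y - 6)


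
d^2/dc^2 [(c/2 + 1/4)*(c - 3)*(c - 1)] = 3*c - 7/2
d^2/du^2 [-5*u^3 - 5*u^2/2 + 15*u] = -30*u - 5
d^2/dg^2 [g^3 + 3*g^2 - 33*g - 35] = 6*g + 6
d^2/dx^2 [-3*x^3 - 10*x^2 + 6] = -18*x - 20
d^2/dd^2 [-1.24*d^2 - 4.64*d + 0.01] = -2.48000000000000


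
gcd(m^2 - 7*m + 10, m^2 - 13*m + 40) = m - 5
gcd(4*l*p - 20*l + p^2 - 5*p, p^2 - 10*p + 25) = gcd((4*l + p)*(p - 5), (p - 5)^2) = p - 5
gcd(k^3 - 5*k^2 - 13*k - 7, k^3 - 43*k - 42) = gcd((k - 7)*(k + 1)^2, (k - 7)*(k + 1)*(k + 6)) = k^2 - 6*k - 7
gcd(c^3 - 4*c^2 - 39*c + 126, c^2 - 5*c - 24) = 1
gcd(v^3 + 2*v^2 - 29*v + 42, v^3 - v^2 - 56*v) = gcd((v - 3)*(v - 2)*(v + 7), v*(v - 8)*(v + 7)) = v + 7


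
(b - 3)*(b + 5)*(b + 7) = b^3 + 9*b^2 - b - 105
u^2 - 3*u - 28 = (u - 7)*(u + 4)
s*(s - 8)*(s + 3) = s^3 - 5*s^2 - 24*s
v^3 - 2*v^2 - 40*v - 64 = (v - 8)*(v + 2)*(v + 4)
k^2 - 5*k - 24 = (k - 8)*(k + 3)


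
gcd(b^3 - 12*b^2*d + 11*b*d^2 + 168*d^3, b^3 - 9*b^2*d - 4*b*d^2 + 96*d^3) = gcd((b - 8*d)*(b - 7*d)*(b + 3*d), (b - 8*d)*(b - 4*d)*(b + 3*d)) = b^2 - 5*b*d - 24*d^2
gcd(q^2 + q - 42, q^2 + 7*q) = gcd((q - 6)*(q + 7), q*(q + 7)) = q + 7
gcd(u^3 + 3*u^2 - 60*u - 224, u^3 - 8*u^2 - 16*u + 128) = u^2 - 4*u - 32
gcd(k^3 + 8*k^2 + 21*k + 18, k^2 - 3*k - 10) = k + 2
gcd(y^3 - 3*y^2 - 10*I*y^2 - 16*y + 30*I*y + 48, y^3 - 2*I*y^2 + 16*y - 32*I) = y - 2*I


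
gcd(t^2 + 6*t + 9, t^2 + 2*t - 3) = t + 3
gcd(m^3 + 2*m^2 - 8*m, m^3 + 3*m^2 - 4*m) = m^2 + 4*m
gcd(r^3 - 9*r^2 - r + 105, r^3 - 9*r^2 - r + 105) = r^3 - 9*r^2 - r + 105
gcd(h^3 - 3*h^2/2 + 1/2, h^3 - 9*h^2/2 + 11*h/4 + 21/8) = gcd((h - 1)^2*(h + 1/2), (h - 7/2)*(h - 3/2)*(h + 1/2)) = h + 1/2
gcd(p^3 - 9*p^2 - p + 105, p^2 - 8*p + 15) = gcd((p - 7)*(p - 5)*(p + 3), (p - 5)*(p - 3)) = p - 5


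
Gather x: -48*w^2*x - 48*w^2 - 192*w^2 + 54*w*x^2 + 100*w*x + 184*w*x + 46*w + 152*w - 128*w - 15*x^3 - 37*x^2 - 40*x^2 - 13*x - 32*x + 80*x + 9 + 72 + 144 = -240*w^2 + 70*w - 15*x^3 + x^2*(54*w - 77) + x*(-48*w^2 + 284*w + 35) + 225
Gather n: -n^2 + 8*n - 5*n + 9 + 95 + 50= -n^2 + 3*n + 154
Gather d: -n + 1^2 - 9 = -n - 8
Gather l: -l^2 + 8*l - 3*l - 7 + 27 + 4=-l^2 + 5*l + 24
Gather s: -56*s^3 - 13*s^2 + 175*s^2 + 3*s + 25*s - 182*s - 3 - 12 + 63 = -56*s^3 + 162*s^2 - 154*s + 48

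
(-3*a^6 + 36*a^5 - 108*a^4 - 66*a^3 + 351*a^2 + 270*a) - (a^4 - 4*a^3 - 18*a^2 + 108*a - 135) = -3*a^6 + 36*a^5 - 109*a^4 - 62*a^3 + 369*a^2 + 162*a + 135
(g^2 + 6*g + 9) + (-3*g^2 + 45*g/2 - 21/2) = -2*g^2 + 57*g/2 - 3/2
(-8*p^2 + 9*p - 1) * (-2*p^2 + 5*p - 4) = 16*p^4 - 58*p^3 + 79*p^2 - 41*p + 4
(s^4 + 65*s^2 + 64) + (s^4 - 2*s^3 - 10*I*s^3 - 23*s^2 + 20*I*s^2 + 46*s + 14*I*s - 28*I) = 2*s^4 - 2*s^3 - 10*I*s^3 + 42*s^2 + 20*I*s^2 + 46*s + 14*I*s + 64 - 28*I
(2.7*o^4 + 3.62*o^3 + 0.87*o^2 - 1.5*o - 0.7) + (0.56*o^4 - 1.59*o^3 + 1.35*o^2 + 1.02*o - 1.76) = 3.26*o^4 + 2.03*o^3 + 2.22*o^2 - 0.48*o - 2.46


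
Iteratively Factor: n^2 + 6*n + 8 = (n + 4)*(n + 2)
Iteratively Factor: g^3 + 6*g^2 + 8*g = (g + 4)*(g^2 + 2*g) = (g + 2)*(g + 4)*(g)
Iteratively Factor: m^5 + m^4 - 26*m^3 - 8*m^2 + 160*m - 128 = (m - 4)*(m^4 + 5*m^3 - 6*m^2 - 32*m + 32) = (m - 4)*(m + 4)*(m^3 + m^2 - 10*m + 8) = (m - 4)*(m - 1)*(m + 4)*(m^2 + 2*m - 8) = (m - 4)*(m - 1)*(m + 4)^2*(m - 2)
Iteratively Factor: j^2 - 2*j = (j)*(j - 2)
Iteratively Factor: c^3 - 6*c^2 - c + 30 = (c - 5)*(c^2 - c - 6) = (c - 5)*(c - 3)*(c + 2)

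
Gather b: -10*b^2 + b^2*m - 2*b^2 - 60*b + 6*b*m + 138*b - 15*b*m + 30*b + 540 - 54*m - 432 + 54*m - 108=b^2*(m - 12) + b*(108 - 9*m)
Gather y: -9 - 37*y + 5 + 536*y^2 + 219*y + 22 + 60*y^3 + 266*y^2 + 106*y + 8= 60*y^3 + 802*y^2 + 288*y + 26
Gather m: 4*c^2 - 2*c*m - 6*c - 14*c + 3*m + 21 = 4*c^2 - 20*c + m*(3 - 2*c) + 21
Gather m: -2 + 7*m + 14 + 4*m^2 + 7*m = 4*m^2 + 14*m + 12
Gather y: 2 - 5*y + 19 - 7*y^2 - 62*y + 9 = -7*y^2 - 67*y + 30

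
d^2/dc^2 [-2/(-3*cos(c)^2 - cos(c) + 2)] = 2*(-36*sin(c)^4 + 43*sin(c)^2 + 37*cos(c)/4 - 9*cos(3*c)/4 + 7)/((cos(c) + 1)^3*(3*cos(c) - 2)^3)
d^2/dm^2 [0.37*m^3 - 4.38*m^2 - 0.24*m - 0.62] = 2.22*m - 8.76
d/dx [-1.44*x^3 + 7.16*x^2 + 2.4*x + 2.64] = -4.32*x^2 + 14.32*x + 2.4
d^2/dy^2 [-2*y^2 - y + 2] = -4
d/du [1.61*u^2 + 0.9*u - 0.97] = 3.22*u + 0.9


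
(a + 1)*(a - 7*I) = a^2 + a - 7*I*a - 7*I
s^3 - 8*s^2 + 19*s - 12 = (s - 4)*(s - 3)*(s - 1)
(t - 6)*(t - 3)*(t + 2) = t^3 - 7*t^2 + 36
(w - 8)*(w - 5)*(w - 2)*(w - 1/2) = w^4 - 31*w^3/2 + 147*w^2/2 - 113*w + 40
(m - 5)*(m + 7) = m^2 + 2*m - 35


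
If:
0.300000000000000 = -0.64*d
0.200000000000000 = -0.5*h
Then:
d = -0.47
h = -0.40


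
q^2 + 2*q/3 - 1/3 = (q - 1/3)*(q + 1)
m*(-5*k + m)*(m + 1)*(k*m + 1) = -5*k^2*m^3 - 5*k^2*m^2 + k*m^4 + k*m^3 - 5*k*m^2 - 5*k*m + m^3 + m^2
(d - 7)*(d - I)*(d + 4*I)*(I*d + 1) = I*d^4 - 2*d^3 - 7*I*d^3 + 14*d^2 + 7*I*d^2 + 4*d - 49*I*d - 28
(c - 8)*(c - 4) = c^2 - 12*c + 32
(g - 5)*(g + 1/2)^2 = g^3 - 4*g^2 - 19*g/4 - 5/4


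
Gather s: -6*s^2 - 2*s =-6*s^2 - 2*s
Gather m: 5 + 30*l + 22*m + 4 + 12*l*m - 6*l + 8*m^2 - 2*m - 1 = 24*l + 8*m^2 + m*(12*l + 20) + 8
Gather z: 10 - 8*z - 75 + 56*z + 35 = 48*z - 30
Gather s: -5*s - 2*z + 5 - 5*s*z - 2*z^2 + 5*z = s*(-5*z - 5) - 2*z^2 + 3*z + 5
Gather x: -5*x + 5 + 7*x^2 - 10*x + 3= 7*x^2 - 15*x + 8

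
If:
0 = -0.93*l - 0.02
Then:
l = -0.02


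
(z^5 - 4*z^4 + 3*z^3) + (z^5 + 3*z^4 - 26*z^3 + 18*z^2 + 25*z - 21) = 2*z^5 - z^4 - 23*z^3 + 18*z^2 + 25*z - 21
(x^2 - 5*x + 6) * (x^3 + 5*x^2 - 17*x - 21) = x^5 - 36*x^3 + 94*x^2 + 3*x - 126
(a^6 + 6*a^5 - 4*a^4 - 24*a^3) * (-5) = -5*a^6 - 30*a^5 + 20*a^4 + 120*a^3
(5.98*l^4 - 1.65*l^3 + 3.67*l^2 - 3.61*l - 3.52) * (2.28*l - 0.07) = 13.6344*l^5 - 4.1806*l^4 + 8.4831*l^3 - 8.4877*l^2 - 7.7729*l + 0.2464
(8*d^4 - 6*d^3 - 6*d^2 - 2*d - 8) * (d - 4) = 8*d^5 - 38*d^4 + 18*d^3 + 22*d^2 + 32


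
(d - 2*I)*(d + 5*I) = d^2 + 3*I*d + 10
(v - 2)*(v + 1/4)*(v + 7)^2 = v^4 + 49*v^3/4 + 24*v^2 - 371*v/4 - 49/2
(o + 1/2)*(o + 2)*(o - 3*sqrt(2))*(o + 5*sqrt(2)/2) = o^4 - sqrt(2)*o^3/2 + 5*o^3/2 - 14*o^2 - 5*sqrt(2)*o^2/4 - 75*o/2 - sqrt(2)*o/2 - 15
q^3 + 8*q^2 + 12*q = q*(q + 2)*(q + 6)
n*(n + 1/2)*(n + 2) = n^3 + 5*n^2/2 + n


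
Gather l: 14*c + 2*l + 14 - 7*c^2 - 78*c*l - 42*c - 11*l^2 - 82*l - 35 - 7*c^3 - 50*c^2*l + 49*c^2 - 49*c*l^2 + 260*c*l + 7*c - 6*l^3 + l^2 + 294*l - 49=-7*c^3 + 42*c^2 - 21*c - 6*l^3 + l^2*(-49*c - 10) + l*(-50*c^2 + 182*c + 214) - 70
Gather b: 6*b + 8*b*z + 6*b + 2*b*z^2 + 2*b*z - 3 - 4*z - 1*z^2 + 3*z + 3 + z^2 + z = b*(2*z^2 + 10*z + 12)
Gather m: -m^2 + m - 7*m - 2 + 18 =-m^2 - 6*m + 16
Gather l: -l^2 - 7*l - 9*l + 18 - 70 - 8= -l^2 - 16*l - 60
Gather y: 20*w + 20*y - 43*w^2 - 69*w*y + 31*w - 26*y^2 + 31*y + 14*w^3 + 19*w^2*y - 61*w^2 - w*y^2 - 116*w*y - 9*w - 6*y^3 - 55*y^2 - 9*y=14*w^3 - 104*w^2 + 42*w - 6*y^3 + y^2*(-w - 81) + y*(19*w^2 - 185*w + 42)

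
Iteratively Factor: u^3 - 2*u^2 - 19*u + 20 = (u - 5)*(u^2 + 3*u - 4) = (u - 5)*(u + 4)*(u - 1)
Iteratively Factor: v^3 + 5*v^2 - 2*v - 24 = (v + 3)*(v^2 + 2*v - 8) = (v - 2)*(v + 3)*(v + 4)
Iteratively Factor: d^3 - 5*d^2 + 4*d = (d)*(d^2 - 5*d + 4) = d*(d - 1)*(d - 4)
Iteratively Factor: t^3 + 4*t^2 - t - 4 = (t + 1)*(t^2 + 3*t - 4) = (t - 1)*(t + 1)*(t + 4)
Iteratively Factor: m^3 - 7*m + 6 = (m + 3)*(m^2 - 3*m + 2) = (m - 2)*(m + 3)*(m - 1)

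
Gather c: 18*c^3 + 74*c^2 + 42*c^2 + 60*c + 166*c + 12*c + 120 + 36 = 18*c^3 + 116*c^2 + 238*c + 156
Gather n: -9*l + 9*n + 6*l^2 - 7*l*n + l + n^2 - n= 6*l^2 - 8*l + n^2 + n*(8 - 7*l)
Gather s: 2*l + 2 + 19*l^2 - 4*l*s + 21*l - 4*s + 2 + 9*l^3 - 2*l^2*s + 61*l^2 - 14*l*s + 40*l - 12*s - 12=9*l^3 + 80*l^2 + 63*l + s*(-2*l^2 - 18*l - 16) - 8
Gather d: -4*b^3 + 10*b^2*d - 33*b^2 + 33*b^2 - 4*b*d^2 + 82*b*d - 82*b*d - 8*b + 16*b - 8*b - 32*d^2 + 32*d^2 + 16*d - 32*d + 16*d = -4*b^3 + 10*b^2*d - 4*b*d^2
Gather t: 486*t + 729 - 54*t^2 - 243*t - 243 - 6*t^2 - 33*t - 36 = -60*t^2 + 210*t + 450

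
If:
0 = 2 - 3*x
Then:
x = 2/3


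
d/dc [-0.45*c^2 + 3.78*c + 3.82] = 3.78 - 0.9*c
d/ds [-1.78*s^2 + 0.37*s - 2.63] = 0.37 - 3.56*s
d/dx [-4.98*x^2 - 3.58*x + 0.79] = -9.96*x - 3.58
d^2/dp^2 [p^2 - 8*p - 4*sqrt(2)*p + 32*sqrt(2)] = 2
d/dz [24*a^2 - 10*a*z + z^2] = -10*a + 2*z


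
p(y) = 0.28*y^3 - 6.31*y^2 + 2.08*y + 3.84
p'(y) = 0.84*y^2 - 12.62*y + 2.08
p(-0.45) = 1.60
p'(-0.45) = 7.93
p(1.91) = -13.26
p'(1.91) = -18.96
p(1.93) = -13.64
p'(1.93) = -19.15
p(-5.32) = -227.97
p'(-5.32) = 92.99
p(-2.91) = -62.55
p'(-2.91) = 45.92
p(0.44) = 3.56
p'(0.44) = -3.31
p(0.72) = 2.17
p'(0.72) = -6.57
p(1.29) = -3.38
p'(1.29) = -12.80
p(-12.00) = -1413.60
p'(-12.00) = 274.48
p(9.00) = -284.43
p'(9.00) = -43.46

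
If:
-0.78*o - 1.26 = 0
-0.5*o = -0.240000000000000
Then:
No Solution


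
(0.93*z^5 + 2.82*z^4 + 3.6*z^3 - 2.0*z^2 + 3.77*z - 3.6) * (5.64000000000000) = 5.2452*z^5 + 15.9048*z^4 + 20.304*z^3 - 11.28*z^2 + 21.2628*z - 20.304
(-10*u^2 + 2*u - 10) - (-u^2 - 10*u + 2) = -9*u^2 + 12*u - 12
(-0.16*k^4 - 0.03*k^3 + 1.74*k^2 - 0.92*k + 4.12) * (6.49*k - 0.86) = -1.0384*k^5 - 0.0571*k^4 + 11.3184*k^3 - 7.4672*k^2 + 27.53*k - 3.5432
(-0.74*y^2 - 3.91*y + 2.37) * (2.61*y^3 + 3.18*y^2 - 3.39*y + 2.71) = -1.9314*y^5 - 12.5583*y^4 - 3.7395*y^3 + 18.7861*y^2 - 18.6304*y + 6.4227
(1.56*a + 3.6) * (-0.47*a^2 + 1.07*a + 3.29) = -0.7332*a^3 - 0.0227999999999997*a^2 + 8.9844*a + 11.844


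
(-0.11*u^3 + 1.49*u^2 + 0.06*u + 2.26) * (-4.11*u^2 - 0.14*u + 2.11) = 0.4521*u^5 - 6.1085*u^4 - 0.6873*u^3 - 6.1531*u^2 - 0.1898*u + 4.7686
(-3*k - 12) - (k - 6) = -4*k - 6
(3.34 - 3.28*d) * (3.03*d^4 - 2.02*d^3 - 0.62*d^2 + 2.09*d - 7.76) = -9.9384*d^5 + 16.7458*d^4 - 4.7132*d^3 - 8.926*d^2 + 32.4334*d - 25.9184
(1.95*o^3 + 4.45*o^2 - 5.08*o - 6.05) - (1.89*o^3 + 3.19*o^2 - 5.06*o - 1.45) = 0.0600000000000001*o^3 + 1.26*o^2 - 0.0200000000000005*o - 4.6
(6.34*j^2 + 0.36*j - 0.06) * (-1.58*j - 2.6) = -10.0172*j^3 - 17.0528*j^2 - 0.8412*j + 0.156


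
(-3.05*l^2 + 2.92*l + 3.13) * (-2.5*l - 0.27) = 7.625*l^3 - 6.4765*l^2 - 8.6134*l - 0.8451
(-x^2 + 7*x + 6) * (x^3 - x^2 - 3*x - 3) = -x^5 + 8*x^4 + 2*x^3 - 24*x^2 - 39*x - 18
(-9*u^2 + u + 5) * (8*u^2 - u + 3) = -72*u^4 + 17*u^3 + 12*u^2 - 2*u + 15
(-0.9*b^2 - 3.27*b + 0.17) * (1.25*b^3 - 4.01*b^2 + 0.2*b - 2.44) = -1.125*b^5 - 0.4785*b^4 + 13.1452*b^3 + 0.8603*b^2 + 8.0128*b - 0.4148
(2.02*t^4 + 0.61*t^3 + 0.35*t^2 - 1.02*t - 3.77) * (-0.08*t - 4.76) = -0.1616*t^5 - 9.664*t^4 - 2.9316*t^3 - 1.5844*t^2 + 5.1568*t + 17.9452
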